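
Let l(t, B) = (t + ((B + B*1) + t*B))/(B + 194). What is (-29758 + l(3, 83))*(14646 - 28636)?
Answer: 115313246520/277 ≈ 4.1629e+8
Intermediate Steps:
l(t, B) = (t + 2*B + B*t)/(194 + B) (l(t, B) = (t + ((B + B) + B*t))/(194 + B) = (t + (2*B + B*t))/(194 + B) = (t + 2*B + B*t)/(194 + B))
(-29758 + l(3, 83))*(14646 - 28636) = (-29758 + (3 + 2*83 + 83*3)/(194 + 83))*(14646 - 28636) = (-29758 + (3 + 166 + 249)/277)*(-13990) = (-29758 + (1/277)*418)*(-13990) = (-29758 + 418/277)*(-13990) = -8242548/277*(-13990) = 115313246520/277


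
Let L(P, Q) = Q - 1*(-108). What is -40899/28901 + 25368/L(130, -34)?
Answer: 365067021/1069337 ≈ 341.40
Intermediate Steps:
L(P, Q) = 108 + Q (L(P, Q) = Q + 108 = 108 + Q)
-40899/28901 + 25368/L(130, -34) = -40899/28901 + 25368/(108 - 34) = -40899*1/28901 + 25368/74 = -40899/28901 + 25368*(1/74) = -40899/28901 + 12684/37 = 365067021/1069337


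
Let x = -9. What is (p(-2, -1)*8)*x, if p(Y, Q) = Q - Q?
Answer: 0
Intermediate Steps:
p(Y, Q) = 0
(p(-2, -1)*8)*x = (0*8)*(-9) = 0*(-9) = 0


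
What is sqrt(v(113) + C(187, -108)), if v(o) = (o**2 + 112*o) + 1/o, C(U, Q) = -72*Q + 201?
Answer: sqrt(426510251)/113 ≈ 182.76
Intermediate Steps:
C(U, Q) = 201 - 72*Q
v(o) = 1/o + o**2 + 112*o
sqrt(v(113) + C(187, -108)) = sqrt((1 + 113**2*(112 + 113))/113 + (201 - 72*(-108))) = sqrt((1 + 12769*225)/113 + (201 + 7776)) = sqrt((1 + 2873025)/113 + 7977) = sqrt((1/113)*2873026 + 7977) = sqrt(2873026/113 + 7977) = sqrt(3774427/113) = sqrt(426510251)/113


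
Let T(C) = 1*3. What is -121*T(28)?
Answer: -363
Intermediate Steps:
T(C) = 3
-121*T(28) = -121*3 = -363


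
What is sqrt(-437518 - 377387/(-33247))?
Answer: 17*I*sqrt(1673369086457)/33247 ≈ 661.44*I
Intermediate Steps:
sqrt(-437518 - 377387/(-33247)) = sqrt(-437518 - 377387*(-1/33247)) = sqrt(-437518 + 377387/33247) = sqrt(-14545783559/33247) = 17*I*sqrt(1673369086457)/33247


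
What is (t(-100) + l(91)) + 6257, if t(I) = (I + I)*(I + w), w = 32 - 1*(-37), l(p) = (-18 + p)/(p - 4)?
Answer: 1083832/87 ≈ 12458.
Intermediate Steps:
l(p) = (-18 + p)/(-4 + p)
w = 69 (w = 32 + 37 = 69)
t(I) = 2*I*(69 + I) (t(I) = (I + I)*(I + 69) = (2*I)*(69 + I) = 2*I*(69 + I))
(t(-100) + l(91)) + 6257 = (2*(-100)*(69 - 100) + (-18 + 91)/(-4 + 91)) + 6257 = (2*(-100)*(-31) + 73/87) + 6257 = (6200 + (1/87)*73) + 6257 = (6200 + 73/87) + 6257 = 539473/87 + 6257 = 1083832/87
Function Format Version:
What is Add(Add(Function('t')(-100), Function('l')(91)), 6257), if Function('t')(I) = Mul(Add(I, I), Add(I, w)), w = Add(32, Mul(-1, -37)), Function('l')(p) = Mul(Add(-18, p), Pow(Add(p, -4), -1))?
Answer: Rational(1083832, 87) ≈ 12458.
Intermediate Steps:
Function('l')(p) = Mul(Pow(Add(-4, p), -1), Add(-18, p)) (Function('l')(p) = Mul(Add(-18, p), Pow(Add(-4, p), -1)) = Mul(Pow(Add(-4, p), -1), Add(-18, p)))
w = 69 (w = Add(32, 37) = 69)
Function('t')(I) = Mul(2, I, Add(69, I)) (Function('t')(I) = Mul(Add(I, I), Add(I, 69)) = Mul(Mul(2, I), Add(69, I)) = Mul(2, I, Add(69, I)))
Add(Add(Function('t')(-100), Function('l')(91)), 6257) = Add(Add(Mul(2, -100, Add(69, -100)), Mul(Pow(Add(-4, 91), -1), Add(-18, 91))), 6257) = Add(Add(Mul(2, -100, -31), Mul(Pow(87, -1), 73)), 6257) = Add(Add(6200, Mul(Rational(1, 87), 73)), 6257) = Add(Add(6200, Rational(73, 87)), 6257) = Add(Rational(539473, 87), 6257) = Rational(1083832, 87)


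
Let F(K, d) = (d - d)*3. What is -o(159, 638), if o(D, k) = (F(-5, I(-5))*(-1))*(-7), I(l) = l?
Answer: 0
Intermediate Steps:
F(K, d) = 0 (F(K, d) = 0*3 = 0)
o(D, k) = 0 (o(D, k) = (0*(-1))*(-7) = 0*(-7) = 0)
-o(159, 638) = -1*0 = 0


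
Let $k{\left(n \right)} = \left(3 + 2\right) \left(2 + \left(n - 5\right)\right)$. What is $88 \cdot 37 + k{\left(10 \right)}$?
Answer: $3291$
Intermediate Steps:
$k{\left(n \right)} = -15 + 5 n$ ($k{\left(n \right)} = 5 \left(2 + \left(n - 5\right)\right) = 5 \left(2 + \left(-5 + n\right)\right) = 5 \left(-3 + n\right) = -15 + 5 n$)
$88 \cdot 37 + k{\left(10 \right)} = 88 \cdot 37 + \left(-15 + 5 \cdot 10\right) = 3256 + \left(-15 + 50\right) = 3256 + 35 = 3291$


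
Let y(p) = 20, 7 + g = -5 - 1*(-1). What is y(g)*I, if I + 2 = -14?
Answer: -320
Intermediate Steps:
g = -11 (g = -7 + (-5 - 1*(-1)) = -7 + (-5 + 1) = -7 - 4 = -11)
I = -16 (I = -2 - 14 = -16)
y(g)*I = 20*(-16) = -320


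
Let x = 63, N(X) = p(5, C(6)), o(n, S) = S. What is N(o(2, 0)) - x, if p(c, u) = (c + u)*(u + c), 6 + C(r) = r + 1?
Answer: -27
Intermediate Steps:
C(r) = -5 + r (C(r) = -6 + (r + 1) = -6 + (1 + r) = -5 + r)
p(c, u) = (c + u)² (p(c, u) = (c + u)*(c + u) = (c + u)²)
N(X) = 36 (N(X) = (5 + (-5 + 6))² = (5 + 1)² = 6² = 36)
N(o(2, 0)) - x = 36 - 1*63 = 36 - 63 = -27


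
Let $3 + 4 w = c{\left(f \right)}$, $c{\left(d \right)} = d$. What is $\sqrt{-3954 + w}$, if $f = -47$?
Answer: $\frac{i \sqrt{15866}}{2} \approx 62.98 i$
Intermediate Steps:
$w = - \frac{25}{2}$ ($w = - \frac{3}{4} + \frac{1}{4} \left(-47\right) = - \frac{3}{4} - \frac{47}{4} = - \frac{25}{2} \approx -12.5$)
$\sqrt{-3954 + w} = \sqrt{-3954 - \frac{25}{2}} = \sqrt{- \frac{7933}{2}} = \frac{i \sqrt{15866}}{2}$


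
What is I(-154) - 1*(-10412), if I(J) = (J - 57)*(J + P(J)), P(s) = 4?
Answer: 42062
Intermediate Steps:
I(J) = (-57 + J)*(4 + J) (I(J) = (J - 57)*(J + 4) = (-57 + J)*(4 + J))
I(-154) - 1*(-10412) = (-228 + (-154)**2 - 53*(-154)) - 1*(-10412) = (-228 + 23716 + 8162) + 10412 = 31650 + 10412 = 42062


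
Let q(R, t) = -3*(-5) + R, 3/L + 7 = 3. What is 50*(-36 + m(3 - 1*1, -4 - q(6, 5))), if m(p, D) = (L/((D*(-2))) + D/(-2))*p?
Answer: -1103/2 ≈ -551.50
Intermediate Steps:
L = -3/4 (L = 3/(-7 + 3) = 3/(-4) = 3*(-1/4) = -3/4 ≈ -0.75000)
q(R, t) = 15 + R
m(p, D) = p*(-D/2 + 3/(8*D)) (m(p, D) = (-3*(-1/(2*D))/4 + D/(-2))*p = (-3*(-1/(2*D))/4 + D*(-1/2))*p = (-(-3)/(8*D) - D/2)*p = (3/(8*D) - D/2)*p = (-D/2 + 3/(8*D))*p = p*(-D/2 + 3/(8*D)))
50*(-36 + m(3 - 1*1, -4 - q(6, 5))) = 50*(-36 + (3 - 1*1)*(3 - 4*(-4 - (15 + 6))**2)/(8*(-4 - (15 + 6)))) = 50*(-36 + (3 - 1)*(3 - 4*(-4 - 1*21)**2)/(8*(-4 - 1*21))) = 50*(-36 + (1/8)*2*(3 - 4*(-4 - 21)**2)/(-4 - 21)) = 50*(-36 + (1/8)*2*(3 - 4*(-25)**2)/(-25)) = 50*(-36 + (1/8)*2*(-1/25)*(3 - 4*625)) = 50*(-36 + (1/8)*2*(-1/25)*(3 - 2500)) = 50*(-36 + (1/8)*2*(-1/25)*(-2497)) = 50*(-36 + 2497/100) = 50*(-1103/100) = -1103/2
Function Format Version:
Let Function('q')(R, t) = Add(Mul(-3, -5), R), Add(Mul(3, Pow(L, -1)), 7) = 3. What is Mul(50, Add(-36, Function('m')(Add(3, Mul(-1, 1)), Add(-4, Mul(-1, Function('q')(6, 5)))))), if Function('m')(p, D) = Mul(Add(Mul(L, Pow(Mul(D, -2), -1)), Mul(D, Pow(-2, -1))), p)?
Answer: Rational(-1103, 2) ≈ -551.50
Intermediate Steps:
L = Rational(-3, 4) (L = Mul(3, Pow(Add(-7, 3), -1)) = Mul(3, Pow(-4, -1)) = Mul(3, Rational(-1, 4)) = Rational(-3, 4) ≈ -0.75000)
Function('q')(R, t) = Add(15, R)
Function('m')(p, D) = Mul(p, Add(Mul(Rational(-1, 2), D), Mul(Rational(3, 8), Pow(D, -1)))) (Function('m')(p, D) = Mul(Add(Mul(Rational(-3, 4), Pow(Mul(D, -2), -1)), Mul(D, Pow(-2, -1))), p) = Mul(Add(Mul(Rational(-3, 4), Pow(Mul(-2, D), -1)), Mul(D, Rational(-1, 2))), p) = Mul(Add(Mul(Rational(-3, 4), Mul(Rational(-1, 2), Pow(D, -1))), Mul(Rational(-1, 2), D)), p) = Mul(Add(Mul(Rational(3, 8), Pow(D, -1)), Mul(Rational(-1, 2), D)), p) = Mul(Add(Mul(Rational(-1, 2), D), Mul(Rational(3, 8), Pow(D, -1))), p) = Mul(p, Add(Mul(Rational(-1, 2), D), Mul(Rational(3, 8), Pow(D, -1)))))
Mul(50, Add(-36, Function('m')(Add(3, Mul(-1, 1)), Add(-4, Mul(-1, Function('q')(6, 5)))))) = Mul(50, Add(-36, Mul(Rational(1, 8), Add(3, Mul(-1, 1)), Pow(Add(-4, Mul(-1, Add(15, 6))), -1), Add(3, Mul(-4, Pow(Add(-4, Mul(-1, Add(15, 6))), 2)))))) = Mul(50, Add(-36, Mul(Rational(1, 8), Add(3, -1), Pow(Add(-4, Mul(-1, 21)), -1), Add(3, Mul(-4, Pow(Add(-4, Mul(-1, 21)), 2)))))) = Mul(50, Add(-36, Mul(Rational(1, 8), 2, Pow(Add(-4, -21), -1), Add(3, Mul(-4, Pow(Add(-4, -21), 2)))))) = Mul(50, Add(-36, Mul(Rational(1, 8), 2, Pow(-25, -1), Add(3, Mul(-4, Pow(-25, 2)))))) = Mul(50, Add(-36, Mul(Rational(1, 8), 2, Rational(-1, 25), Add(3, Mul(-4, 625))))) = Mul(50, Add(-36, Mul(Rational(1, 8), 2, Rational(-1, 25), Add(3, -2500)))) = Mul(50, Add(-36, Mul(Rational(1, 8), 2, Rational(-1, 25), -2497))) = Mul(50, Add(-36, Rational(2497, 100))) = Mul(50, Rational(-1103, 100)) = Rational(-1103, 2)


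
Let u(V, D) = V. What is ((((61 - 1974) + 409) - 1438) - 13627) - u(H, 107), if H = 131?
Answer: -16700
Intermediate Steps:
((((61 - 1974) + 409) - 1438) - 13627) - u(H, 107) = ((((61 - 1974) + 409) - 1438) - 13627) - 1*131 = (((-1913 + 409) - 1438) - 13627) - 131 = ((-1504 - 1438) - 13627) - 131 = (-2942 - 13627) - 131 = -16569 - 131 = -16700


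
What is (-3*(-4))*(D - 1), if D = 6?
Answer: 60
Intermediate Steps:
(-3*(-4))*(D - 1) = (-3*(-4))*(6 - 1) = 12*5 = 60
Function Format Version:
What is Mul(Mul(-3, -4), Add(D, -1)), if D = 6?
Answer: 60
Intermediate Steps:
Mul(Mul(-3, -4), Add(D, -1)) = Mul(Mul(-3, -4), Add(6, -1)) = Mul(12, 5) = 60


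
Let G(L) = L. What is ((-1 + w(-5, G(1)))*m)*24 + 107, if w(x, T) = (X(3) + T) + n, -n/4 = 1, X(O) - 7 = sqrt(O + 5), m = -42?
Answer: -2917 - 2016*sqrt(2) ≈ -5768.1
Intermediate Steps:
X(O) = 7 + sqrt(5 + O) (X(O) = 7 + sqrt(O + 5) = 7 + sqrt(5 + O))
n = -4 (n = -4*1 = -4)
w(x, T) = 3 + T + 2*sqrt(2) (w(x, T) = ((7 + sqrt(5 + 3)) + T) - 4 = ((7 + sqrt(8)) + T) - 4 = ((7 + 2*sqrt(2)) + T) - 4 = (7 + T + 2*sqrt(2)) - 4 = 3 + T + 2*sqrt(2))
((-1 + w(-5, G(1)))*m)*24 + 107 = ((-1 + (3 + 1 + 2*sqrt(2)))*(-42))*24 + 107 = ((-1 + (4 + 2*sqrt(2)))*(-42))*24 + 107 = ((3 + 2*sqrt(2))*(-42))*24 + 107 = (-126 - 84*sqrt(2))*24 + 107 = (-3024 - 2016*sqrt(2)) + 107 = -2917 - 2016*sqrt(2)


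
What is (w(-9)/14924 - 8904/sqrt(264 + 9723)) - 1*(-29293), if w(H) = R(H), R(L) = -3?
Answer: 437168729/14924 - 2968*sqrt(9987)/3329 ≈ 29204.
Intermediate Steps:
w(H) = -3
(w(-9)/14924 - 8904/sqrt(264 + 9723)) - 1*(-29293) = (-3/14924 - 8904/sqrt(264 + 9723)) - 1*(-29293) = (-3*1/14924 - 8904*sqrt(9987)/9987) + 29293 = (-3/14924 - 2968*sqrt(9987)/3329) + 29293 = 437168729/14924 - 2968*sqrt(9987)/3329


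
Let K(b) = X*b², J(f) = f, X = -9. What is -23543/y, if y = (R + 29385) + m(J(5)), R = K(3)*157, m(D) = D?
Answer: -23543/16673 ≈ -1.4120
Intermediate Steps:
K(b) = -9*b²
R = -12717 (R = -9*3²*157 = -9*9*157 = -81*157 = -12717)
y = 16673 (y = (-12717 + 29385) + 5 = 16668 + 5 = 16673)
-23543/y = -23543/16673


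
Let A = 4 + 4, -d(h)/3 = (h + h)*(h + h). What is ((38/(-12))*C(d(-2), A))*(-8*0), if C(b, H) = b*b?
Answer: 0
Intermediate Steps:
d(h) = -12*h² (d(h) = -3*(h + h)*(h + h) = -3*2*h*2*h = -12*h²)
A = 8
C(b, H) = b²
((38/(-12))*C(d(-2), A))*(-8*0) = ((38/(-12))*(-12*(-2)²)²)*(-8*0) = ((38*(-1/12))*(-12*4)²)*0 = -19/6*(-48)²*0 = -19/6*2304*0 = -7296*0 = 0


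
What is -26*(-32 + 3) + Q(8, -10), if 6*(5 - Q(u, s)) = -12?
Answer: 761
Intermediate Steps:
Q(u, s) = 7 (Q(u, s) = 5 - ⅙*(-12) = 5 + 2 = 7)
-26*(-32 + 3) + Q(8, -10) = -26*(-32 + 3) + 7 = -26*(-29) + 7 = 754 + 7 = 761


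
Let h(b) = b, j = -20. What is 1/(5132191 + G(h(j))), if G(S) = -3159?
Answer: 1/5129032 ≈ 1.9497e-7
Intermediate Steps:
1/(5132191 + G(h(j))) = 1/(5132191 - 3159) = 1/5129032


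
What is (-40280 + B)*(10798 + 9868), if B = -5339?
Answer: -942762254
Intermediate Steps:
(-40280 + B)*(10798 + 9868) = (-40280 - 5339)*(10798 + 9868) = -45619*20666 = -942762254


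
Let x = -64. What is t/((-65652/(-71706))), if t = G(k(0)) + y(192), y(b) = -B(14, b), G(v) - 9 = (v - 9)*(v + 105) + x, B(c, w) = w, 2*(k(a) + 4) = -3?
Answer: -80776809/43768 ≈ -1845.6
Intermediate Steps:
k(a) = -11/2 (k(a) = -4 + (½)*(-3) = -4 - 3/2 = -11/2)
G(v) = -55 + (-9 + v)*(105 + v) (G(v) = 9 + ((v - 9)*(v + 105) - 64) = 9 + ((-9 + v)*(105 + v) - 64) = 9 + (-64 + (-9 + v)*(105 + v)) = -55 + (-9 + v)*(105 + v))
y(b) = -b
t = -6759/4 (t = (-1000 + (-11/2)² + 96*(-11/2)) - 1*192 = (-1000 + 121/4 - 528) - 192 = -5991/4 - 192 = -6759/4 ≈ -1689.8)
t/((-65652/(-71706))) = -6759/(4*((-65652/(-71706)))) = -6759/(4*((-65652*(-1/71706)))) = -6759/(4*10942/11951) = -6759/4*11951/10942 = -80776809/43768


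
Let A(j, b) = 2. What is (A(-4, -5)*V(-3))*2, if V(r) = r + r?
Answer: -24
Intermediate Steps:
V(r) = 2*r
(A(-4, -5)*V(-3))*2 = (2*(2*(-3)))*2 = (2*(-6))*2 = -12*2 = -24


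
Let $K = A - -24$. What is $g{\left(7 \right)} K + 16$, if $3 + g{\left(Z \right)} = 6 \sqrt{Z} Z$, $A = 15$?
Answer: $-101 + 1638 \sqrt{7} \approx 4232.7$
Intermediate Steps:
$K = 39$ ($K = 15 - -24 = 15 + 24 = 39$)
$g{\left(Z \right)} = -3 + 6 Z^{\frac{3}{2}}$ ($g{\left(Z \right)} = -3 + 6 \sqrt{Z} Z = -3 + 6 Z^{\frac{3}{2}}$)
$g{\left(7 \right)} K + 16 = \left(-3 + 6 \cdot 7^{\frac{3}{2}}\right) 39 + 16 = \left(-3 + 6 \cdot 7 \sqrt{7}\right) 39 + 16 = \left(-3 + 42 \sqrt{7}\right) 39 + 16 = \left(-117 + 1638 \sqrt{7}\right) + 16 = -101 + 1638 \sqrt{7}$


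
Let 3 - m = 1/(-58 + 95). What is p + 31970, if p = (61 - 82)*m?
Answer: 1180580/37 ≈ 31908.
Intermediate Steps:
m = 110/37 (m = 3 - 1/(-58 + 95) = 3 - 1/37 = 110/37 ≈ 2.9730)
p = -2310/37 (p = (61 - 82)*(110/37) = -21*110/37 = -2310/37 ≈ -62.432)
p + 31970 = -2310/37 + 31970 = 1180580/37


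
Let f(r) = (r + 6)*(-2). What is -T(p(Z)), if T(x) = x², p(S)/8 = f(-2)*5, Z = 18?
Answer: -102400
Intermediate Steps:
f(r) = -12 - 2*r (f(r) = (6 + r)*(-2) = -12 - 2*r)
p(S) = -320 (p(S) = 8*((-12 - 2*(-2))*5) = 8*((-12 + 4)*5) = 8*(-8*5) = 8*(-40) = -320)
-T(p(Z)) = -1*(-320)² = -1*102400 = -102400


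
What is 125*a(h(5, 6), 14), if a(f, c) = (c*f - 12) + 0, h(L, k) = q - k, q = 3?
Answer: -6750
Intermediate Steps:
h(L, k) = 3 - k
a(f, c) = -12 + c*f (a(f, c) = (-12 + c*f) + 0 = -12 + c*f)
125*a(h(5, 6), 14) = 125*(-12 + 14*(3 - 1*6)) = 125*(-12 + 14*(3 - 6)) = 125*(-12 + 14*(-3)) = 125*(-12 - 42) = 125*(-54) = -6750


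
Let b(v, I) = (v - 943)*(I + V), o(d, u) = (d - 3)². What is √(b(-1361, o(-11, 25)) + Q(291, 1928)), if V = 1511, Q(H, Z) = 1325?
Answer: I*√3931603 ≈ 1982.8*I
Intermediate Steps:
o(d, u) = (-3 + d)²
b(v, I) = (-943 + v)*(1511 + I) (b(v, I) = (v - 943)*(I + 1511) = (-943 + v)*(1511 + I))
√(b(-1361, o(-11, 25)) + Q(291, 1928)) = √((-1424873 - 943*(-3 - 11)² + 1511*(-1361) + (-3 - 11)²*(-1361)) + 1325) = √((-1424873 - 943*(-14)² - 2056471 + (-14)²*(-1361)) + 1325) = √((-1424873 - 943*196 - 2056471 + 196*(-1361)) + 1325) = √((-1424873 - 184828 - 2056471 - 266756) + 1325) = √(-3932928 + 1325) = √(-3931603) = I*√3931603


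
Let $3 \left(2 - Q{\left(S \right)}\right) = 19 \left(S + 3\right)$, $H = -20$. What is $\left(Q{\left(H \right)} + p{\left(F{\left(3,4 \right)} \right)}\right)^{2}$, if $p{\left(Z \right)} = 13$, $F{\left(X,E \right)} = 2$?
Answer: $\frac{135424}{9} \approx 15047.0$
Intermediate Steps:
$Q{\left(S \right)} = -17 - \frac{19 S}{3}$ ($Q{\left(S \right)} = 2 - \frac{19 \left(S + 3\right)}{3} = 2 - \frac{19 \left(3 + S\right)}{3} = 2 - \frac{57 + 19 S}{3} = 2 - \left(19 + \frac{19 S}{3}\right) = -17 - \frac{19 S}{3}$)
$\left(Q{\left(H \right)} + p{\left(F{\left(3,4 \right)} \right)}\right)^{2} = \left(\left(-17 - - \frac{380}{3}\right) + 13\right)^{2} = \left(\left(-17 + \frac{380}{3}\right) + 13\right)^{2} = \left(\frac{329}{3} + 13\right)^{2} = \left(\frac{368}{3}\right)^{2} = \frac{135424}{9}$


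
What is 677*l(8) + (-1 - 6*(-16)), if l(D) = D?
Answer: 5511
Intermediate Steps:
677*l(8) + (-1 - 6*(-16)) = 677*8 + (-1 - 6*(-16)) = 5416 + (-1 + 96) = 5416 + 95 = 5511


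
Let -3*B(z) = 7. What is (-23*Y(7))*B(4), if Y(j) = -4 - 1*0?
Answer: -644/3 ≈ -214.67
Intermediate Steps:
Y(j) = -4 (Y(j) = -4 + 0 = -4)
B(z) = -7/3 (B(z) = -1/3*7 = -7/3)
(-23*Y(7))*B(4) = -23*(-4)*(-7/3) = 92*(-7/3) = -644/3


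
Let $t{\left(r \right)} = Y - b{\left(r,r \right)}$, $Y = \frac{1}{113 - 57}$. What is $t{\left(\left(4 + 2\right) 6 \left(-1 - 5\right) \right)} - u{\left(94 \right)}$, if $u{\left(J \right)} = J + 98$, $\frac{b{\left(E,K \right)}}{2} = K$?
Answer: $\frac{13441}{56} \approx 240.02$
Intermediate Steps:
$b{\left(E,K \right)} = 2 K$
$Y = \frac{1}{56} \approx 0.017857$
$u{\left(J \right)} = 98 + J$
$t{\left(r \right)} = \frac{1}{56} - 2 r$
$t{\left(\left(4 + 2\right) 6 \left(-1 - 5\right) \right)} - u{\left(94 \right)} = \left(\frac{1}{56} - 2 \left(4 + 2\right) 6 \left(-1 - 5\right)\right) - \left(98 + 94\right) = \left(\frac{1}{56} - 2 \cdot 6 \cdot 6 \left(-6\right)\right) - 192 = \left(\frac{1}{56} - 2 \cdot 36 \left(-6\right)\right) - 192 = \left(\frac{1}{56} - -432\right) - 192 = \left(\frac{1}{56} + 432\right) - 192 = \frac{24193}{56} - 192 = \frac{13441}{56}$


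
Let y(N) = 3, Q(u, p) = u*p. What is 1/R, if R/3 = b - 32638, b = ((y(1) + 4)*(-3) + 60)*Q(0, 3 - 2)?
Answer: -1/97914 ≈ -1.0213e-5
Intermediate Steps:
Q(u, p) = p*u
b = 0 (b = ((3 + 4)*(-3) + 60)*((3 - 2)*0) = (7*(-3) + 60)*(1*0) = (-21 + 60)*0 = 39*0 = 0)
R = -97914 (R = 3*(0 - 32638) = 3*(-32638) = -97914)
1/R = 1/(-97914) = -1/97914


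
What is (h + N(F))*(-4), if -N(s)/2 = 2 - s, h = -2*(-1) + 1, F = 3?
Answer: -20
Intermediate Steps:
h = 3 (h = 2 + 1 = 3)
N(s) = -4 + 2*s (N(s) = -2*(2 - s) = -4 + 2*s)
(h + N(F))*(-4) = (3 + (-4 + 2*3))*(-4) = (3 + (-4 + 6))*(-4) = (3 + 2)*(-4) = 5*(-4) = -20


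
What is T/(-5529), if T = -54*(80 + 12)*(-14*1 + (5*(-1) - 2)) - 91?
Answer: -104237/5529 ≈ -18.853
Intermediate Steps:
T = 104237 (T = -4968*(-14 + (-5 - 2)) - 91 = -4968*(-14 - 7) - 91 = -4968*(-21) - 91 = -54*(-1932) - 91 = 104328 - 91 = 104237)
T/(-5529) = 104237/(-5529) = 104237*(-1/5529) = -104237/5529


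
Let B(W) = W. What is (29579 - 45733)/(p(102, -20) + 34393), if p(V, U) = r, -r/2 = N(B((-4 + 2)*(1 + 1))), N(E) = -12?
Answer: -16154/34417 ≈ -0.46936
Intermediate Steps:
r = 24 (r = -2*(-12) = 24)
p(V, U) = 24
(29579 - 45733)/(p(102, -20) + 34393) = (29579 - 45733)/(24 + 34393) = -16154/34417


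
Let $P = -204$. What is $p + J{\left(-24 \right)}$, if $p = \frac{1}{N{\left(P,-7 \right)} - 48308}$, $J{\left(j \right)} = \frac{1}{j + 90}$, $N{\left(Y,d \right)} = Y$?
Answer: $\frac{24223}{1600896} \approx 0.015131$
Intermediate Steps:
$J{\left(j \right)} = \frac{1}{90 + j}$
$p = - \frac{1}{48512}$ ($p = \frac{1}{-204 - 48308} = \frac{1}{-48512} = - \frac{1}{48512} \approx -2.0613 \cdot 10^{-5}$)
$p + J{\left(-24 \right)} = - \frac{1}{48512} + \frac{1}{90 - 24} = - \frac{1}{48512} + \frac{1}{66} = \frac{24223}{1600896}$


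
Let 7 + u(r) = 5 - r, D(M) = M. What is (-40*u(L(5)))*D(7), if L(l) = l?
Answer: 1960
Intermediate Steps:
u(r) = -2 - r (u(r) = -7 + (5 - r) = -2 - r)
(-40*u(L(5)))*D(7) = -40*(-2 - 1*5)*7 = -40*(-2 - 5)*7 = -40*(-7)*7 = 280*7 = 1960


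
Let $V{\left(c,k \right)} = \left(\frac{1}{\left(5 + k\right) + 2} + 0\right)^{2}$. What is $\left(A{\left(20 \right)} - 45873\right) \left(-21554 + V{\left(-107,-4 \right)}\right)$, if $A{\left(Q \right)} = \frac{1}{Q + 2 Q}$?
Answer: $\frac{106784048063}{108} \approx 9.8874 \cdot 10^{8}$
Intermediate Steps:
$A{\left(Q \right)} = \frac{1}{3 Q}$
$V{\left(c,k \right)} = \frac{1}{\left(7 + k\right)^{2}}$ ($V{\left(c,k \right)} = \left(\frac{1}{7 + k} + 0\right)^{2} = \left(\frac{1}{7 + k}\right)^{2} = \frac{1}{\left(7 + k\right)^{2}}$)
$\left(A{\left(20 \right)} - 45873\right) \left(-21554 + V{\left(-107,-4 \right)}\right) = \left(\frac{1}{3 \cdot 20} - 45873\right) \left(-21554 + \frac{1}{\left(7 - 4\right)^{2}}\right) = \left(\frac{1}{3} \cdot \frac{1}{20} - 45873\right) \left(-21554 + \frac{1}{9}\right) = \left(\frac{1}{60} - 45873\right) \left(-21554 + \frac{1}{9}\right) = \left(- \frac{2752379}{60}\right) \left(- \frac{193985}{9}\right) = \frac{106784048063}{108}$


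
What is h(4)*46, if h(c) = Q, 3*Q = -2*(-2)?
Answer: 184/3 ≈ 61.333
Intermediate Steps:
Q = 4/3 (Q = (-2*(-2))/3 = (1/3)*4 = 4/3 ≈ 1.3333)
h(c) = 4/3
h(4)*46 = (4/3)*46 = 184/3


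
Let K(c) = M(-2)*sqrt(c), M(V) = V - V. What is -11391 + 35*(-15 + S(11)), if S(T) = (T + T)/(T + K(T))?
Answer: -11846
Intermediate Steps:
M(V) = 0
K(c) = 0 (K(c) = 0*sqrt(c) = 0)
S(T) = 2 (S(T) = (T + T)/(T + 0) = (2*T)/T = 2)
-11391 + 35*(-15 + S(11)) = -11391 + 35*(-15 + 2) = -11391 + 35*(-13) = -11391 - 455 = -11846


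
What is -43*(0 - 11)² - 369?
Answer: -5572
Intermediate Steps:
-43*(0 - 11)² - 369 = -43*(-11)² - 369 = -43*121 - 369 = -5203 - 369 = -5572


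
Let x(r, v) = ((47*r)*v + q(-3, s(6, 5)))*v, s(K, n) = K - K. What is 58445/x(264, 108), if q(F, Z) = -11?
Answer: 58445/144725724 ≈ 0.00040383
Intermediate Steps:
s(K, n) = 0
x(r, v) = v*(-11 + 47*r*v) (x(r, v) = ((47*r)*v - 11)*v = (47*r*v - 11)*v = (-11 + 47*r*v)*v = v*(-11 + 47*r*v))
58445/x(264, 108) = 58445/((108*(-11 + 47*264*108))) = 58445/((108*(-11 + 1340064))) = 58445/((108*1340053)) = 58445/144725724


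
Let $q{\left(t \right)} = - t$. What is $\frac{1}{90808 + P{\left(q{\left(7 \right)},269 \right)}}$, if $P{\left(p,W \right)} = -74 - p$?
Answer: $\frac{1}{90741} \approx 1.102 \cdot 10^{-5}$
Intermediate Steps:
$\frac{1}{90808 + P{\left(q{\left(7 \right)},269 \right)}} = \frac{1}{90808 - \left(74 - 7\right)} = \frac{1}{90808 - 67} = \frac{1}{90741}$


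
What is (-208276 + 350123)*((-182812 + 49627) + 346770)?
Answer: 30296391495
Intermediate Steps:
(-208276 + 350123)*((-182812 + 49627) + 346770) = 141847*(-133185 + 346770) = 141847*213585 = 30296391495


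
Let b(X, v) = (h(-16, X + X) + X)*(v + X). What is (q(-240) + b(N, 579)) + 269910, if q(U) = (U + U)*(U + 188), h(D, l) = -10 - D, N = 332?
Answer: 602788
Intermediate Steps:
q(U) = 2*U*(188 + U) (q(U) = (2*U)*(188 + U) = 2*U*(188 + U))
b(X, v) = (6 + X)*(X + v) (b(X, v) = ((-10 - 1*(-16)) + X)*(v + X) = ((-10 + 16) + X)*(X + v) = (6 + X)*(X + v))
(q(-240) + b(N, 579)) + 269910 = (2*(-240)*(188 - 240) + (332² + 6*332 + 6*579 + 332*579)) + 269910 = (2*(-240)*(-52) + (110224 + 1992 + 3474 + 192228)) + 269910 = (24960 + 307918) + 269910 = 332878 + 269910 = 602788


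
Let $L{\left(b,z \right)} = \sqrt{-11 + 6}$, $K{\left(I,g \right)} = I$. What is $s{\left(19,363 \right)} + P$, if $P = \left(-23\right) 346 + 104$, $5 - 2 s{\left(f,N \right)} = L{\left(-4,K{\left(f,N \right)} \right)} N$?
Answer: $- \frac{15703}{2} - \frac{363 i \sqrt{5}}{2} \approx -7851.5 - 405.85 i$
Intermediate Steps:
$L{\left(b,z \right)} = i \sqrt{5}$ ($L{\left(b,z \right)} = \sqrt{-5} = i \sqrt{5}$)
$s{\left(f,N \right)} = \frac{5}{2} - \frac{i N \sqrt{5}}{2}$ ($s{\left(f,N \right)} = \frac{5}{2} - \frac{i \sqrt{5} N}{2} = \frac{5}{2} - \frac{i N \sqrt{5}}{2}$)
$P = -7854$ ($P = -7958 + 104 = -7854$)
$s{\left(19,363 \right)} + P = \left(\frac{5}{2} - \frac{1}{2} i 363 \sqrt{5}\right) - 7854 = \left(\frac{5}{2} - \frac{363 i \sqrt{5}}{2}\right) - 7854 = - \frac{15703}{2} - \frac{363 i \sqrt{5}}{2}$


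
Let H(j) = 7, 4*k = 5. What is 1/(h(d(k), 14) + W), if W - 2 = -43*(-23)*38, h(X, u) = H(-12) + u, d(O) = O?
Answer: 1/37605 ≈ 2.6592e-5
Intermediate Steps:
k = 5/4 (k = (1/4)*5 = 5/4 ≈ 1.2500)
h(X, u) = 7 + u
W = 37584 (W = 2 - 43*(-23)*38 = 2 + 989*38 = 2 + 37582 = 37584)
1/(h(d(k), 14) + W) = 1/((7 + 14) + 37584) = 1/(21 + 37584) = 1/37605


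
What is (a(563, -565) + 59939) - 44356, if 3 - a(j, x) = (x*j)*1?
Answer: 333681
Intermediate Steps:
a(j, x) = 3 - j*x (a(j, x) = 3 - x*j = 3 - j*x)
(a(563, -565) + 59939) - 44356 = ((3 - 1*563*(-565)) + 59939) - 44356 = ((3 + 318095) + 59939) - 44356 = (318098 + 59939) - 44356 = 378037 - 44356 = 333681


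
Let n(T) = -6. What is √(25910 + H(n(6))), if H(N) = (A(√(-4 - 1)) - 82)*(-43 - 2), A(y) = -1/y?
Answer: √(29600 - 9*I*√5) ≈ 172.05 - 0.0585*I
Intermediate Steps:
H(N) = 3690 - 9*I*√5 (H(N) = (-1/(√(-4 - 1)) - 82)*(-43 - 2) = (-1/(√(-5)) - 82)*(-45) = (-1/(I*√5) - 82)*(-45) = (-(-1)*I*√5/5 - 82)*(-45) = (I*√5/5 - 82)*(-45) = (-82 + I*√5/5)*(-45) = 3690 - 9*I*√5)
√(25910 + H(n(6))) = √(25910 + (3690 - 9*I*√5)) = √(29600 - 9*I*√5)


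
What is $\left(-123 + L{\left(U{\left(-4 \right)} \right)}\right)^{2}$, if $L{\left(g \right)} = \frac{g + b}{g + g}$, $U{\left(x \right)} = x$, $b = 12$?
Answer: $15376$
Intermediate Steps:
$L{\left(g \right)} = \frac{12 + g}{2 g}$ ($L{\left(g \right)} = \frac{g + 12}{g + g} = \frac{12 + g}{2 g}$)
$\left(-123 + L{\left(U{\left(-4 \right)} \right)}\right)^{2} = \left(-123 + \frac{12 - 4}{2 \left(-4\right)}\right)^{2} = \left(-123 + \frac{1}{2} \left(- \frac{1}{4}\right) 8\right)^{2} = \left(-123 - 1\right)^{2} = \left(-124\right)^{2} = 15376$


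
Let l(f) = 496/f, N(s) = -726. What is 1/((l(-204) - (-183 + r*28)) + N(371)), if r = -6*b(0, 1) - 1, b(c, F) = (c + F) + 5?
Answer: 51/25019 ≈ 0.0020384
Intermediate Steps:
b(c, F) = 5 + F + c (b(c, F) = (F + c) + 5 = 5 + F + c)
r = -37 (r = -6*(5 + 1 + 0) - 1 = -6*6 - 1 = -36 - 1 = -37)
1/((l(-204) - (-183 + r*28)) + N(371)) = 1/((496/(-204) - (-183 - 37*28)) - 726) = 1/((496*(-1/204) - (-183 - 1036)) - 726) = 1/((-124/51 - 1*(-1219)) - 726) = 1/((-124/51 + 1219) - 726) = 1/(62045/51 - 726) = 1/(25019/51) = 51/25019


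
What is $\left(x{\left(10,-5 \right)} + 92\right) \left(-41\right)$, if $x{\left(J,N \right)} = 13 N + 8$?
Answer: $-1435$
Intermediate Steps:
$x{\left(J,N \right)} = 8 + 13 N$
$\left(x{\left(10,-5 \right)} + 92\right) \left(-41\right) = \left(\left(8 + 13 \left(-5\right)\right) + 92\right) \left(-41\right) = \left(\left(8 - 65\right) + 92\right) \left(-41\right) = \left(-57 + 92\right) \left(-41\right) = 35 \left(-41\right) = -1435$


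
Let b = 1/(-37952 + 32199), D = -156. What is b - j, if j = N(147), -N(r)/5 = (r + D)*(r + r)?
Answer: -76112191/5753 ≈ -13230.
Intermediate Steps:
N(r) = -10*r*(-156 + r) (N(r) = -5*(r - 156)*(r + r) = -5*(-156 + r)*2*r = -10*r*(-156 + r))
b = -1/5753 (b = 1/(-5753) = -1/5753 ≈ -0.00017382)
j = 13230 (j = 10*147*(156 - 1*147) = 10*147*(156 - 147) = 10*147*9 = 13230)
b - j = -1/5753 - 1*13230 = -1/5753 - 13230 = -76112191/5753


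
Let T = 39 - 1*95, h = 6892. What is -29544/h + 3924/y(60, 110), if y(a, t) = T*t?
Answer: -13064703/2653420 ≈ -4.9237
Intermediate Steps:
T = -56 (T = 39 - 95 = -56)
y(a, t) = -56*t
-29544/h + 3924/y(60, 110) = -29544/6892 + 3924/((-56*110)) = -29544*1/6892 + 3924/(-6160) = -7386/1723 + 3924*(-1/6160) = -7386/1723 - 981/1540 = -13064703/2653420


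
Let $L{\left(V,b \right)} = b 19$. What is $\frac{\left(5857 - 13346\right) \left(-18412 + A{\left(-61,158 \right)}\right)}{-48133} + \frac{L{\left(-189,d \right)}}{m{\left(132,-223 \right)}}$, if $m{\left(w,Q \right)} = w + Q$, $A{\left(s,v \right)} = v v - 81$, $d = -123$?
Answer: $\frac{4522466850}{4380103} \approx 1032.5$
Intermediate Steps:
$A{\left(s,v \right)} = -81 + v^{2}$ ($A{\left(s,v \right)} = v^{2} - 81 = -81 + v^{2}$)
$L{\left(V,b \right)} = 19 b$
$m{\left(w,Q \right)} = Q + w$
$\frac{\left(5857 - 13346\right) \left(-18412 + A{\left(-61,158 \right)}\right)}{-48133} + \frac{L{\left(-189,d \right)}}{m{\left(132,-223 \right)}} = \frac{\left(5857 - 13346\right) \left(-18412 - \left(81 - 158^{2}\right)\right)}{-48133} + \frac{19 \left(-123\right)}{-223 + 132} = - 7489 \left(-18412 + \left(-81 + 24964\right)\right) \left(- \frac{1}{48133}\right) - \frac{2337}{-91} = - 7489 \left(-18412 + 24883\right) \left(- \frac{1}{48133}\right) - - \frac{2337}{91} = \left(-7489\right) 6471 \left(- \frac{1}{48133}\right) + \frac{2337}{91} = \left(-48461319\right) \left(- \frac{1}{48133}\right) + \frac{2337}{91} = \frac{48461319}{48133} + \frac{2337}{91} = \frac{4522466850}{4380103}$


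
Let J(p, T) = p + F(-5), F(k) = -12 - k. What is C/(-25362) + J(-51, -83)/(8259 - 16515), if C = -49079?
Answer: 33888935/17449056 ≈ 1.9422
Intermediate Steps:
J(p, T) = -7 + p (J(p, T) = p + (-12 - 1*(-5)) = p + (-12 + 5) = p - 7 = -7 + p)
C/(-25362) + J(-51, -83)/(8259 - 16515) = -49079/(-25362) + (-7 - 51)/(8259 - 16515) = -49079*(-1/25362) - 58/(-8256) = 49079/25362 - 58*(-1/8256) = 49079/25362 + 29/4128 = 33888935/17449056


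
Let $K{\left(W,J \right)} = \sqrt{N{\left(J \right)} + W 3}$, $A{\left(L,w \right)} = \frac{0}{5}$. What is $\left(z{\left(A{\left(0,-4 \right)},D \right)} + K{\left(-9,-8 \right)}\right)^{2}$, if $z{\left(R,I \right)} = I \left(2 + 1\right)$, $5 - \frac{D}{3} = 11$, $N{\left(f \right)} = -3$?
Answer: $\left(54 - i \sqrt{30}\right)^{2} \approx 2886.0 - 591.54 i$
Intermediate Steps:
$D = -18$ ($D = 15 - 33 = -18$)
$A{\left(L,w \right)} = 0$ ($A{\left(L,w \right)} = 0 \cdot \frac{1}{5} = 0$)
$K{\left(W,J \right)} = \sqrt{-3 + 3 W}$ ($K{\left(W,J \right)} = \sqrt{-3 + W 3} = \sqrt{-3 + 3 W}$)
$z{\left(R,I \right)} = 3 I$ ($z{\left(R,I \right)} = I 3 = 3 I$)
$\left(z{\left(A{\left(0,-4 \right)},D \right)} + K{\left(-9,-8 \right)}\right)^{2} = \left(3 \left(-18\right) + \sqrt{-3 + 3 \left(-9\right)}\right)^{2} = \left(-54 + \sqrt{-3 - 27}\right)^{2} = \left(-54 + \sqrt{-30}\right)^{2} = \left(-54 + i \sqrt{30}\right)^{2}$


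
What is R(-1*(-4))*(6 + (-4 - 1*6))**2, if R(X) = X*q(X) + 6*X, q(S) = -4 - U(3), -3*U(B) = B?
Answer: 192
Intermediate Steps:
U(B) = -B/3
q(S) = -3 (q(S) = -4 - (-1)*3/3 = -4 - 1*(-1) = -4 + 1 = -3)
R(X) = 3*X (R(X) = X*(-3) + 6*X = -3*X + 6*X = 3*X)
R(-1*(-4))*(6 + (-4 - 1*6))**2 = (3*(-1*(-4)))*(6 + (-4 - 1*6))**2 = (3*4)*(6 + (-4 - 6))**2 = 12*(6 - 10)**2 = 12*(-4)**2 = 12*16 = 192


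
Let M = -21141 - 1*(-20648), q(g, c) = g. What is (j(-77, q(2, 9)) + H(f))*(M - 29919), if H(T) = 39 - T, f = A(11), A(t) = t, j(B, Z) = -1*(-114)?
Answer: -4318504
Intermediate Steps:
j(B, Z) = 114
f = 11
M = -493 (M = -21141 + 20648 = -493)
(j(-77, q(2, 9)) + H(f))*(M - 29919) = (114 + (39 - 1*11))*(-493 - 29919) = (114 + (39 - 11))*(-30412) = (114 + 28)*(-30412) = 142*(-30412) = -4318504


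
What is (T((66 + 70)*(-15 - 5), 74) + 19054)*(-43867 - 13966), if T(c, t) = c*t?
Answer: 10538676258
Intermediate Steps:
(T((66 + 70)*(-15 - 5), 74) + 19054)*(-43867 - 13966) = (((66 + 70)*(-15 - 5))*74 + 19054)*(-43867 - 13966) = ((136*(-20))*74 + 19054)*(-57833) = (-2720*74 + 19054)*(-57833) = (-201280 + 19054)*(-57833) = -182226*(-57833) = 10538676258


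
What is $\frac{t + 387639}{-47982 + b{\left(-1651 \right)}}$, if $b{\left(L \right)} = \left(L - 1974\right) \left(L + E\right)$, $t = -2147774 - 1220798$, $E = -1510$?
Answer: $- \frac{2980933}{11410643} \approx -0.26124$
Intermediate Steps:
$t = -3368572$ ($t = -2147774 - 1220798 = -3368572$)
$b{\left(L \right)} = \left(-1974 + L\right) \left(-1510 + L\right)$ ($b{\left(L \right)} = \left(L - 1974\right) \left(L - 1510\right) = \left(-1974 + L\right) \left(-1510 + L\right)$)
$\frac{t + 387639}{-47982 + b{\left(-1651 \right)}} = \frac{-3368572 + 387639}{-47982 + \left(2980740 + \left(-1651\right)^{2} - -5752084\right)} = - \frac{2980933}{-47982 + \left(2980740 + 2725801 + 5752084\right)} = - \frac{2980933}{-47982 + 11458625} = - \frac{2980933}{11410643}$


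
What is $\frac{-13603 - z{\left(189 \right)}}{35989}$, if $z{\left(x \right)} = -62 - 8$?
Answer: $- \frac{13533}{35989} \approx -0.37603$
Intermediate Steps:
$z{\left(x \right)} = -70$ ($z{\left(x \right)} = -62 - 8 = -70$)
$\frac{-13603 - z{\left(189 \right)}}{35989} = \frac{-13603 - -70}{35989} = \left(-13603 + 70\right) \frac{1}{35989} = \left(-13533\right) \frac{1}{35989} = - \frac{13533}{35989}$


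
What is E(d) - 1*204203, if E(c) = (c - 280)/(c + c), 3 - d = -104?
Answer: -43699615/214 ≈ -2.0420e+5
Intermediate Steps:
d = 107 (d = 3 - 1*(-104) = 3 + 104 = 107)
E(c) = (-280 + c)/(2*c) (E(c) = (-280 + c)/((2*c)) = (-280 + c)*(1/(2*c)) = (-280 + c)/(2*c))
E(d) - 1*204203 = (1/2)*(-280 + 107)/107 - 1*204203 = (1/2)*(1/107)*(-173) - 204203 = -173/214 - 204203 = -43699615/214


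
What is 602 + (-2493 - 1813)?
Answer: -3704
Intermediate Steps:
602 + (-2493 - 1813) = 602 - 4306 = -3704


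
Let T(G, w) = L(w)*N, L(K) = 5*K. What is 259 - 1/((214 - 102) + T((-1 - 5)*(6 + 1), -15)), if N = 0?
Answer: 29007/112 ≈ 258.99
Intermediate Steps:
T(G, w) = 0 (T(G, w) = (5*w)*0 = 0)
259 - 1/((214 - 102) + T((-1 - 5)*(6 + 1), -15)) = 259 - 1/((214 - 102) + 0) = 259 - 1/(112 + 0) = 259 - 1/112 = 29007/112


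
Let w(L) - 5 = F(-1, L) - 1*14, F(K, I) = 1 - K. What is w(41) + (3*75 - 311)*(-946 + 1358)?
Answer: -35439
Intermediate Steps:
w(L) = -7 (w(L) = 5 + ((1 - 1*(-1)) - 1*14) = 5 + ((1 + 1) - 14) = 5 + (2 - 14) = 5 - 12 = -7)
w(41) + (3*75 - 311)*(-946 + 1358) = -7 + (3*75 - 311)*(-946 + 1358) = -7 + (225 - 311)*412 = -7 - 86*412 = -7 - 35432 = -35439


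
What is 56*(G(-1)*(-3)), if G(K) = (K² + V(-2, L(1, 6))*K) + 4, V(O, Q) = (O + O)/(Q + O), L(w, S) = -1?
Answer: -616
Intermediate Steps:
V(O, Q) = 2*O/(O + Q) (V(O, Q) = (2*O)/(O + Q) = 2*O/(O + Q))
G(K) = 4 + K² + 4*K/3 (G(K) = (K² + (2*(-2)/(-2 - 1))*K) + 4 = (K² + (2*(-2)/(-3))*K) + 4 = (K² + (2*(-2)*(-⅓))*K) + 4 = (K² + 4*K/3) + 4 = 4 + K² + 4*K/3)
56*(G(-1)*(-3)) = 56*((4 + (-1)² + (4/3)*(-1))*(-3)) = 56*((4 + 1 - 4/3)*(-3)) = 56*((11/3)*(-3)) = 56*(-11) = -616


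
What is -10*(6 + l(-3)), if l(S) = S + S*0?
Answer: -30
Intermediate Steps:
l(S) = S (l(S) = S + 0 = S)
-10*(6 + l(-3)) = -10*(6 - 3) = -10*3 = -30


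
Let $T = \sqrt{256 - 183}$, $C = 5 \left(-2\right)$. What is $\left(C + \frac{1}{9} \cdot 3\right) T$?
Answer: $- \frac{29 \sqrt{73}}{3} \approx -82.592$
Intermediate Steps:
$C = -10$
$T = \sqrt{73} \approx 8.544$
$\left(C + \frac{1}{9} \cdot 3\right) T = \left(-10 + \frac{1}{9} \cdot 3\right) \sqrt{73} = \left(-10 + \frac{1}{3}\right) \sqrt{73} = - \frac{29 \sqrt{73}}{3}$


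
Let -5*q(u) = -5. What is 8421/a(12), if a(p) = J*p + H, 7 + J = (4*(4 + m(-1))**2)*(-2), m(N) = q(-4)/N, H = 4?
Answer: -8421/944 ≈ -8.9205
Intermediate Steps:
q(u) = 1 (q(u) = -1/5*(-5) = 1)
m(N) = 1/N
J = -79 (J = -7 + (4*(4 + 1/(-1))**2)*(-2) = -7 + (4*(4 - 1)**2)*(-2) = -7 + (4*3**2)*(-2) = -7 + (4*9)*(-2) = -7 + 36*(-2) = -7 - 72 = -79)
a(p) = 4 - 79*p (a(p) = -79*p + 4 = 4 - 79*p)
8421/a(12) = 8421/(4 - 79*12) = 8421/(4 - 948) = 8421/(-944) = 8421*(-1/944) = -8421/944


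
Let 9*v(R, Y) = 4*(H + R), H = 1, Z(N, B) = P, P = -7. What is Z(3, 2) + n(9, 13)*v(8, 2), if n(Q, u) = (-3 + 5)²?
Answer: 9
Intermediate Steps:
Z(N, B) = -7
n(Q, u) = 4 (n(Q, u) = 2² = 4)
v(R, Y) = 4/9 + 4*R/9 (v(R, Y) = (4*(1 + R))/9 = (4 + 4*R)/9 = 4/9 + 4*R/9)
Z(3, 2) + n(9, 13)*v(8, 2) = -7 + 4*(4/9 + (4/9)*8) = -7 + 4*(4/9 + 32/9) = -7 + 4*4 = -7 + 16 = 9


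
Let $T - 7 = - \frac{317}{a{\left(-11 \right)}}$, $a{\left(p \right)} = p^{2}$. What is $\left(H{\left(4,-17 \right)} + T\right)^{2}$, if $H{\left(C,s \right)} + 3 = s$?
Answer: $\frac{3572100}{14641} \approx 243.98$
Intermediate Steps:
$H{\left(C,s \right)} = -3 + s$
$T = \frac{530}{121}$ ($T = 7 - \frac{317}{\left(-11\right)^{2}} = 7 - \frac{317}{121} = \frac{530}{121} \approx 4.3802$)
$\left(H{\left(4,-17 \right)} + T\right)^{2} = \left(\left(-3 - 17\right) + \frac{530}{121}\right)^{2} = \left(-20 + \frac{530}{121}\right)^{2} = \left(- \frac{1890}{121}\right)^{2} = \frac{3572100}{14641}$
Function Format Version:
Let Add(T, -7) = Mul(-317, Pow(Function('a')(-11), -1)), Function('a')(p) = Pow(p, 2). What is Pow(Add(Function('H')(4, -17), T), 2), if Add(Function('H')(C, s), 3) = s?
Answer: Rational(3572100, 14641) ≈ 243.98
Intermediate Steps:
Function('H')(C, s) = Add(-3, s)
T = Rational(530, 121) (T = Add(7, Mul(-317, Pow(Pow(-11, 2), -1))) = Add(7, Mul(-317, Pow(121, -1))) = Add(7, Mul(-317, Rational(1, 121))) = Add(7, Rational(-317, 121)) = Rational(530, 121) ≈ 4.3802)
Pow(Add(Function('H')(4, -17), T), 2) = Pow(Add(Add(-3, -17), Rational(530, 121)), 2) = Pow(Add(-20, Rational(530, 121)), 2) = Pow(Rational(-1890, 121), 2) = Rational(3572100, 14641)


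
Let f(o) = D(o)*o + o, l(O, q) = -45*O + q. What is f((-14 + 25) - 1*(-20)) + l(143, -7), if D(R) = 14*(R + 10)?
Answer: 11383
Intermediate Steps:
D(R) = 140 + 14*R (D(R) = 14*(10 + R) = 140 + 14*R)
l(O, q) = q - 45*O
f(o) = o + o*(140 + 14*o) (f(o) = (140 + 14*o)*o + o = o*(140 + 14*o) + o = o + o*(140 + 14*o))
f((-14 + 25) - 1*(-20)) + l(143, -7) = ((-14 + 25) - 1*(-20))*(141 + 14*((-14 + 25) - 1*(-20))) + (-7 - 45*143) = (11 + 20)*(141 + 14*(11 + 20)) + (-7 - 6435) = 31*(141 + 14*31) - 6442 = 31*(141 + 434) - 6442 = 31*575 - 6442 = 17825 - 6442 = 11383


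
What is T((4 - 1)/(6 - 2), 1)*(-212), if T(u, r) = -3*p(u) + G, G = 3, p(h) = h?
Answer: -159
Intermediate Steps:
T(u, r) = 3 - 3*u (T(u, r) = -3*u + 3 = 3 - 3*u)
T((4 - 1)/(6 - 2), 1)*(-212) = (3 - 3*(4 - 1)/(6 - 2))*(-212) = (3 - 9/4)*(-212) = (¾)*(-212) = -159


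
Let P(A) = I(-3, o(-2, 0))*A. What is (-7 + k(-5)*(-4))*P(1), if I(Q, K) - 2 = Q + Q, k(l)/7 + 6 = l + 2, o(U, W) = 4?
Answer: -980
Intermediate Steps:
k(l) = -28 + 7*l (k(l) = -42 + 7*(l + 2) = -42 + 7*(2 + l) = -42 + (14 + 7*l) = -28 + 7*l)
I(Q, K) = 2 + 2*Q (I(Q, K) = 2 + (Q + Q) = 2 + 2*Q)
P(A) = -4*A (P(A) = (2 + 2*(-3))*A = (2 - 6)*A = -4*A)
(-7 + k(-5)*(-4))*P(1) = (-7 + (-28 + 7*(-5))*(-4))*(-4*1) = (-7 + (-28 - 35)*(-4))*(-4) = (-7 - 63*(-4))*(-4) = (-7 + 252)*(-4) = 245*(-4) = -980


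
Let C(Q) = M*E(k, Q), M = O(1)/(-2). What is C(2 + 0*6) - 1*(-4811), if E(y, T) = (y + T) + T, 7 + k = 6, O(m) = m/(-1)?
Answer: 9625/2 ≈ 4812.5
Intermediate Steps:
O(m) = -m (O(m) = m*(-1) = -m)
k = -1 (k = -7 + 6 = -1)
E(y, T) = y + 2*T (E(y, T) = (T + y) + T = y + 2*T)
M = ½ (M = -1*1/(-2) = -1*(-½) = ½ ≈ 0.50000)
C(Q) = -½ + Q (C(Q) = (-1 + 2*Q)/2 = -½ + Q)
C(2 + 0*6) - 1*(-4811) = (-½ + (2 + 0*6)) - 1*(-4811) = (-½ + (2 + 0)) + 4811 = (-½ + 2) + 4811 = 3/2 + 4811 = 9625/2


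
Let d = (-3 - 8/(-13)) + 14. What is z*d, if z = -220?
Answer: -33220/13 ≈ -2555.4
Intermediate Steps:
d = 151/13 (d = (-3 - 8*(-1/13)) + 14 = (-3 + 8/13) + 14 = -31/13 + 14 = 151/13 ≈ 11.615)
z*d = -220*151/13 = -33220/13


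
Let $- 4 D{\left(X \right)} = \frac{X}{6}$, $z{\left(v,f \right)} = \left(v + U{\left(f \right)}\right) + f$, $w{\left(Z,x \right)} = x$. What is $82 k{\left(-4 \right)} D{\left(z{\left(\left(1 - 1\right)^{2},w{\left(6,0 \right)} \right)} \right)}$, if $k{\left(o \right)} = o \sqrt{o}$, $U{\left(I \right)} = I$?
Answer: $0$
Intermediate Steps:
$k{\left(o \right)} = o^{\frac{3}{2}}$
$z{\left(v,f \right)} = v + 2 f$ ($z{\left(v,f \right)} = \left(v + f\right) + f = \left(f + v\right) + f = v + 2 f$)
$D{\left(X \right)} = - \frac{X}{24}$ ($D{\left(X \right)} = - \frac{X \frac{1}{6}}{4} = - \frac{\frac{1}{6} X}{4} = - \frac{X}{24}$)
$82 k{\left(-4 \right)} D{\left(z{\left(\left(1 - 1\right)^{2},w{\left(6,0 \right)} \right)} \right)} = 82 \left(-4\right)^{\frac{3}{2}} \left(- \frac{\left(1 - 1\right)^{2} + 2 \cdot 0}{24}\right) = 82 \left(- 8 i\right) \left(- \frac{0^{2} + 0}{24}\right) = - 656 i \left(- \frac{0 + 0}{24}\right) = - 656 i \left(\left(- \frac{1}{24}\right) 0\right) = - 656 i 0 = 0$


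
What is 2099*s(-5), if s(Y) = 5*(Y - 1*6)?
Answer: -115445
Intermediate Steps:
s(Y) = -30 + 5*Y (s(Y) = 5*(Y - 6) = 5*(-6 + Y) = -30 + 5*Y)
2099*s(-5) = 2099*(-30 + 5*(-5)) = 2099*(-30 - 25) = 2099*(-55) = -115445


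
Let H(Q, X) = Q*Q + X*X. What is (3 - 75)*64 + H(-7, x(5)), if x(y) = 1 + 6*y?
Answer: -3598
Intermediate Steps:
H(Q, X) = Q² + X²
(3 - 75)*64 + H(-7, x(5)) = (3 - 75)*64 + ((-7)² + (1 + 6*5)²) = -72*64 + (49 + (1 + 30)²) = -4608 + (49 + 31²) = -4608 + (49 + 961) = -4608 + 1010 = -3598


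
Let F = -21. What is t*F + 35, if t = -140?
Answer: 2975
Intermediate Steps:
t*F + 35 = -140*(-21) + 35 = 2940 + 35 = 2975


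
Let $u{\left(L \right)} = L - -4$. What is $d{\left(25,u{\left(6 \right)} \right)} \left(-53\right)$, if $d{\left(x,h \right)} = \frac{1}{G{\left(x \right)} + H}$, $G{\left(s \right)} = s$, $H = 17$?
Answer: $- \frac{53}{42} \approx -1.2619$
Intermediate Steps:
$u{\left(L \right)} = 4 + L$ ($u{\left(L \right)} = L + 4 = 4 + L$)
$d{\left(x,h \right)} = \frac{1}{17 + x}$ ($d{\left(x,h \right)} = \frac{1}{x + 17} = \frac{1}{17 + x}$)
$d{\left(25,u{\left(6 \right)} \right)} \left(-53\right) = \frac{1}{17 + 25} \left(-53\right) = \frac{1}{42} \left(-53\right) = - \frac{53}{42}$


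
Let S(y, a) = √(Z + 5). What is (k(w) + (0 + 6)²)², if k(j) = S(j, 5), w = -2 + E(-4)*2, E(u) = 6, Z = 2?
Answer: (36 + √7)² ≈ 1493.5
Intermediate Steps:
S(y, a) = √7 (S(y, a) = √(2 + 5) = √7)
w = 10 (w = -2 + 6*2 = -2 + 12 = 10)
k(j) = √7
(k(w) + (0 + 6)²)² = (√7 + (0 + 6)²)² = (√7 + 6²)² = (√7 + 36)² = (36 + √7)²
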